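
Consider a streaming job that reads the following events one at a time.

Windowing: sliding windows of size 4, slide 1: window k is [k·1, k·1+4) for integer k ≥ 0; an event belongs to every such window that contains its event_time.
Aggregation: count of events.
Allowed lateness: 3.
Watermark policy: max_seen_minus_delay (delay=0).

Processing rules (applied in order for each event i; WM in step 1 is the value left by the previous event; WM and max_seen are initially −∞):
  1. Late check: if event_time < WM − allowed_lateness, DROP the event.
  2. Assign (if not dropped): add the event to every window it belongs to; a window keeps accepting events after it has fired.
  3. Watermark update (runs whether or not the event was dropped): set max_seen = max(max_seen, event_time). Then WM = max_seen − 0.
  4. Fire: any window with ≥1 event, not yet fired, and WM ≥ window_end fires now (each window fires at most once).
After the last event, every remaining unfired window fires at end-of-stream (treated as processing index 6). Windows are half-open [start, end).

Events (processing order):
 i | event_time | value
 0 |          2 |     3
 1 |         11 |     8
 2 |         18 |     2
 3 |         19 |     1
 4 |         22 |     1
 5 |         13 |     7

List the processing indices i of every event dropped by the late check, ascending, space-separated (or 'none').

i=0 t=2 v=3: → [2,6),[1,5),[0,4); WM=2
i=1 t=11 v=8: → [11,15),[10,14),[9,13),[8,12); WM=11; [0,4) fires=1 [1,5) fires=1 [2,6) fires=1
i=2 t=18 v=2: → [18,22),[17,21),[16,20),[15,19); WM=18; [8,12) fires=1 [9,13) fires=1 [10,14) fires=1 [11,15) fires=1
i=3 t=19 v=1: → [19,23),[18,22),[17,21),[16,20); WM=19; [15,19) fires=1
i=4 t=22 v=1: → [22,26),[21,25),[20,24),[19,23); WM=22; [16,20) fires=2 [17,21) fires=2 [18,22) fires=2
i=5 t=13 v=7: DROP (t<22-3); WM=22

5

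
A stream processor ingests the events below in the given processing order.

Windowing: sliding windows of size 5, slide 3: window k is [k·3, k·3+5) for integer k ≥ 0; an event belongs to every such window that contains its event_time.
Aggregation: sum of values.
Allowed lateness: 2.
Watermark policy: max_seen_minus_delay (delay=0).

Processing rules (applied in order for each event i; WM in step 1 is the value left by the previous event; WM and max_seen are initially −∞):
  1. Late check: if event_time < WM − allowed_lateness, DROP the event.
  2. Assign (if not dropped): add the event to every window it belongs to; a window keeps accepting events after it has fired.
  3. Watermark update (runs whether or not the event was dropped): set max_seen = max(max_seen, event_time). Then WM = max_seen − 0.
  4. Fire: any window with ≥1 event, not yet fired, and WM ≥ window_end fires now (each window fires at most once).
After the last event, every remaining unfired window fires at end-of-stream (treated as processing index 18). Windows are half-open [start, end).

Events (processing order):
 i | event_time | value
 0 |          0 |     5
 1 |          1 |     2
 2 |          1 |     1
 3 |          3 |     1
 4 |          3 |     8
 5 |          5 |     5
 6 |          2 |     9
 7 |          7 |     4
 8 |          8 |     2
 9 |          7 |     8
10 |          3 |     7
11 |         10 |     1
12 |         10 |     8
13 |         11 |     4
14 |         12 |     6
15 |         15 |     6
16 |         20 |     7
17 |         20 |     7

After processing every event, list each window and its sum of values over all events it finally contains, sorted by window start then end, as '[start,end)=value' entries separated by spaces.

i=0 t=0 v=5: → [0,5); WM=0
i=1 t=1 v=2: → [0,5); WM=1
i=2 t=1 v=1: → [0,5); WM=1
i=3 t=3 v=1: → [3,8),[0,5); WM=3
i=4 t=3 v=8: → [3,8),[0,5); WM=3
i=5 t=5 v=5: → [3,8); WM=5; [0,5) fires=17
i=6 t=2 v=9: DROP (t<5-2); WM=5
i=7 t=7 v=4: → [6,11),[3,8); WM=7
i=8 t=8 v=2: → [6,11); WM=8; [3,8) fires=18
i=9 t=7 v=8: → [6,11),[3,8); WM=8
i=10 t=3 v=7: DROP (t<8-2); WM=8
i=11 t=10 v=1: → [9,14),[6,11); WM=10
i=12 t=10 v=8: → [9,14),[6,11); WM=10
i=13 t=11 v=4: → [9,14); WM=11; [6,11) fires=23
i=14 t=12 v=6: → [12,17),[9,14); WM=12
i=15 t=15 v=6: → [15,20),[12,17); WM=15; [9,14) fires=19
i=16 t=20 v=7: → [18,23); WM=20; [12,17) fires=12 [15,20) fires=6
i=17 t=20 v=7: → [18,23); WM=20

[0,5)=17 [3,8)=26 [6,11)=23 [9,14)=19 [12,17)=12 [15,20)=6 [18,23)=14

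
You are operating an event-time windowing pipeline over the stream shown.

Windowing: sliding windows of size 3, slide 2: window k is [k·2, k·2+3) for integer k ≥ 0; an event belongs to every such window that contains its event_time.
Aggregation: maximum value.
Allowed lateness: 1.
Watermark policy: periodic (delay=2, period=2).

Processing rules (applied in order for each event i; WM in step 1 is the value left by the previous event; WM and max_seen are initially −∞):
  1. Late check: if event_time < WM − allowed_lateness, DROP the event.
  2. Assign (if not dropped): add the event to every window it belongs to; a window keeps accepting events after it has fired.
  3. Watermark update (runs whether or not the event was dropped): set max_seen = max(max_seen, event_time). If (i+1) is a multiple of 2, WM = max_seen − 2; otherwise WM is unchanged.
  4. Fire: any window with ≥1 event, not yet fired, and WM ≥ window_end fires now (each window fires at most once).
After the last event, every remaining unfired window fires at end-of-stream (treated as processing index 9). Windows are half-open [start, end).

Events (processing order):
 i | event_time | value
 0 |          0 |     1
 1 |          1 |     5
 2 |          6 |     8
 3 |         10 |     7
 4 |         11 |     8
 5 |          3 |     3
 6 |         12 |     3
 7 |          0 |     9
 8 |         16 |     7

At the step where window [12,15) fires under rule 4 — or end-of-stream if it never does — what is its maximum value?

i=0 t=0 v=1: → [0,3); WM=−∞
i=1 t=1 v=5: → [0,3); WM=-1
i=2 t=6 v=8: → [6,9),[4,7); WM=-1
i=3 t=10 v=7: → [10,13),[8,11); WM=8; [0,3) fires=5 [4,7) fires=8
i=4 t=11 v=8: → [10,13); WM=8
i=5 t=3 v=3: DROP (t<8-1); WM=9; [6,9) fires=8
i=6 t=12 v=3: → [12,15),[10,13); WM=9
i=7 t=0 v=9: DROP (t<9-1); WM=10
i=8 t=16 v=7: → [16,19),[14,17); WM=10

3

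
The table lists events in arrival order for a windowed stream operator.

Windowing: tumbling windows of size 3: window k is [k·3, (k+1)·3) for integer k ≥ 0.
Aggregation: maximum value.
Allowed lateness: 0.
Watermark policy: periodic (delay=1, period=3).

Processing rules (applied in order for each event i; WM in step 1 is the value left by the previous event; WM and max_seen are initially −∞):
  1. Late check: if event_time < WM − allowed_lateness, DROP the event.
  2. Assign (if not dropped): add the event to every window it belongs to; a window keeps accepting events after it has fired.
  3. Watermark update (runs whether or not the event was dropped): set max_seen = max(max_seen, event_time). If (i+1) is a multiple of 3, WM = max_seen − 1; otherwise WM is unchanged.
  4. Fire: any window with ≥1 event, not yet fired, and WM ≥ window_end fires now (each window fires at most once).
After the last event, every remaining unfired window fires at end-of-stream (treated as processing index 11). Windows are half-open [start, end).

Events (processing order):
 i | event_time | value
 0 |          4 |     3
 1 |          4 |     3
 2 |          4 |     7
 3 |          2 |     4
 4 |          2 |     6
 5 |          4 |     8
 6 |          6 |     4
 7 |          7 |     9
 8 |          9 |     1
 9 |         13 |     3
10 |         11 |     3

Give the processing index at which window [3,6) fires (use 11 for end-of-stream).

8

i=0 t=4 v=3: → [3,6); WM=−∞
i=1 t=4 v=3: → [3,6); WM=−∞
i=2 t=4 v=7: → [3,6); WM=3
i=3 t=2 v=4: DROP (t<3-0); WM=3
i=4 t=2 v=6: DROP (t<3-0); WM=3
i=5 t=4 v=8: → [3,6); WM=3
i=6 t=6 v=4: → [6,9); WM=3
i=7 t=7 v=9: → [6,9); WM=3
i=8 t=9 v=1: → [9,12); WM=8; [3,6) fires=8
i=9 t=13 v=3: → [12,15); WM=8
i=10 t=11 v=3: → [9,12); WM=8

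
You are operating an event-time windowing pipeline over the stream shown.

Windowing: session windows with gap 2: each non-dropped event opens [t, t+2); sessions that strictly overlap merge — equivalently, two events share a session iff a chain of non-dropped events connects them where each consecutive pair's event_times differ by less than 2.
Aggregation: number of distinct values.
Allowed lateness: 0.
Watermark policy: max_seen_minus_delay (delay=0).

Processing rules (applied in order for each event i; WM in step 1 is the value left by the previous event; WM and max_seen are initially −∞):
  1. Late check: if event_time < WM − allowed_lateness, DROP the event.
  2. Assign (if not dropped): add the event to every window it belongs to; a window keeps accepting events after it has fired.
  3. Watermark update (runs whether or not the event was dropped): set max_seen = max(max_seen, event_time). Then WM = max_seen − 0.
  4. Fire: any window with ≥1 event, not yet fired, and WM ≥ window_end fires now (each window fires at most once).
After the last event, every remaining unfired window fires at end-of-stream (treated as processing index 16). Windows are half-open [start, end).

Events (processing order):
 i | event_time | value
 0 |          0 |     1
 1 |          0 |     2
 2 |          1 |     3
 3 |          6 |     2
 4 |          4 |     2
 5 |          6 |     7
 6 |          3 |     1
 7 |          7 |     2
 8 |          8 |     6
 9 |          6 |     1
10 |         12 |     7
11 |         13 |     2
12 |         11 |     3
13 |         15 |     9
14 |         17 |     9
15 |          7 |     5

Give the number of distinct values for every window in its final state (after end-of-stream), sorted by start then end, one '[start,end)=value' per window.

i=0 t=0 v=1: → [0,2); WM=0
i=1 t=0 v=2: → [0,2); WM=0
i=2 t=1 v=3: → [0,3); WM=1
i=3 t=6 v=2: → [6,8); WM=6
i=4 t=4 v=2: DROP (t<6-0); WM=6
i=5 t=6 v=7: → [6,8); WM=6
i=6 t=3 v=1: DROP (t<6-0); WM=6
i=7 t=7 v=2: → [6,9); WM=7
i=8 t=8 v=6: → [6,10); WM=8
i=9 t=6 v=1: DROP (t<8-0); WM=8
i=10 t=12 v=7: → [12,14); WM=12
i=11 t=13 v=2: → [12,15); WM=13
i=12 t=11 v=3: DROP (t<13-0); WM=13
i=13 t=15 v=9: → [15,17); WM=15
i=14 t=17 v=9: → [17,19); WM=17
i=15 t=7 v=5: DROP (t<17-0); WM=17

[0,3)=3 [6,10)=3 [12,15)=2 [15,17)=1 [17,19)=1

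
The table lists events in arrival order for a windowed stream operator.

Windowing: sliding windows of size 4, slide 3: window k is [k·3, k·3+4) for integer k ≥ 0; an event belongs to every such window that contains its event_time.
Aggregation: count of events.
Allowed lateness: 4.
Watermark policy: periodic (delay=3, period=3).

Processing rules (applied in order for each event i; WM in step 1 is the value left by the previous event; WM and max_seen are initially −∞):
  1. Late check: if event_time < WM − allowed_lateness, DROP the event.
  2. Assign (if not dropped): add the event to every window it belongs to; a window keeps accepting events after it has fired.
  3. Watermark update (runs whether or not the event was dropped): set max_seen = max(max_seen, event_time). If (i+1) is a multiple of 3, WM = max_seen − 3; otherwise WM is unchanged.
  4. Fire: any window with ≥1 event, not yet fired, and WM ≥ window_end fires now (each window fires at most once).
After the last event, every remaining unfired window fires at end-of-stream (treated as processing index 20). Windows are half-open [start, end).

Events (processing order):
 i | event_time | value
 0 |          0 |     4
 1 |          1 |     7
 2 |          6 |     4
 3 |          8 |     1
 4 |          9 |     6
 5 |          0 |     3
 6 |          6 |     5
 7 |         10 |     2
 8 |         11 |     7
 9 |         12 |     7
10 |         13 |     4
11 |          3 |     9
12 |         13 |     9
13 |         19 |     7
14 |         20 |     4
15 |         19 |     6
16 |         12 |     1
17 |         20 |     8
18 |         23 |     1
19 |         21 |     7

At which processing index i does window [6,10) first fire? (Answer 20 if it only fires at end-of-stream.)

11

i=0 t=0 v=4: → [0,4); WM=−∞
i=1 t=1 v=7: → [0,4); WM=−∞
i=2 t=6 v=4: → [6,10),[3,7); WM=3
i=3 t=8 v=1: → [6,10); WM=3
i=4 t=9 v=6: → [9,13),[6,10); WM=3
i=5 t=0 v=3: → [0,4); WM=6; [0,4) fires=3
i=6 t=6 v=5: → [6,10),[3,7); WM=6
i=7 t=10 v=2: → [9,13); WM=6
i=8 t=11 v=7: → [9,13); WM=8; [3,7) fires=2
i=9 t=12 v=7: → [12,16),[9,13); WM=8
i=10 t=13 v=4: → [12,16); WM=8
i=11 t=3 v=9: DROP (t<8-4); WM=10; [6,10) fires=4
i=12 t=13 v=9: → [12,16); WM=10
i=13 t=19 v=7: → [18,22); WM=10
i=14 t=20 v=4: → [18,22); WM=17; [9,13) fires=4 [12,16) fires=3
i=15 t=19 v=6: → [18,22); WM=17
i=16 t=12 v=1: DROP (t<17-4); WM=17
i=17 t=20 v=8: → [18,22); WM=17
i=18 t=23 v=1: → [21,25); WM=17
i=19 t=21 v=7: → [21,25),[18,22); WM=17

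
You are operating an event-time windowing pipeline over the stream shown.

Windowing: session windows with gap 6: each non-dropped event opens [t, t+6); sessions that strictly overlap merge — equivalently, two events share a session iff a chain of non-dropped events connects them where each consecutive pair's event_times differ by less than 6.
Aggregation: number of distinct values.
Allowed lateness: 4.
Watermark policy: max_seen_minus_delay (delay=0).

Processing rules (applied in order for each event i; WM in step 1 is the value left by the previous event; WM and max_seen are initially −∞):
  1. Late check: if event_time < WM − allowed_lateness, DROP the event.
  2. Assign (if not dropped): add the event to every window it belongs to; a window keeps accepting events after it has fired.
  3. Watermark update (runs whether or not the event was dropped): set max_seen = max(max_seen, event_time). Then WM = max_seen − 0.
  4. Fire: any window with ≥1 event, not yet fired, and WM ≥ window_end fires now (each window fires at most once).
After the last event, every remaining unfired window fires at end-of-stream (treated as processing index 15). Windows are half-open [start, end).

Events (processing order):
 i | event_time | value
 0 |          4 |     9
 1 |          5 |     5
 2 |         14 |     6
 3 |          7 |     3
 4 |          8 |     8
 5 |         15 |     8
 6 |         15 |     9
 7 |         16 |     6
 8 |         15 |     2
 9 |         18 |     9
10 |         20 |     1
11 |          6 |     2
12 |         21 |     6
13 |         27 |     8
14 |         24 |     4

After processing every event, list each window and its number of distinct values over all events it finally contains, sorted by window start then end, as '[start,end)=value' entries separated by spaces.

i=0 t=4 v=9: → [4,10); WM=4
i=1 t=5 v=5: → [4,11); WM=5
i=2 t=14 v=6: → [14,20); WM=14
i=3 t=7 v=3: DROP (t<14-4); WM=14
i=4 t=8 v=8: DROP (t<14-4); WM=14
i=5 t=15 v=8: → [14,21); WM=15
i=6 t=15 v=9: → [14,21); WM=15
i=7 t=16 v=6: → [14,22); WM=16
i=8 t=15 v=2: → [14,22); WM=16
i=9 t=18 v=9: → [14,24); WM=18
i=10 t=20 v=1: → [14,26); WM=20
i=11 t=6 v=2: DROP (t<20-4); WM=20
i=12 t=21 v=6: → [14,27); WM=21
i=13 t=27 v=8: → [27,33); WM=27
i=14 t=24 v=4: → [14,33); WM=27

[4,11)=2 [14,33)=6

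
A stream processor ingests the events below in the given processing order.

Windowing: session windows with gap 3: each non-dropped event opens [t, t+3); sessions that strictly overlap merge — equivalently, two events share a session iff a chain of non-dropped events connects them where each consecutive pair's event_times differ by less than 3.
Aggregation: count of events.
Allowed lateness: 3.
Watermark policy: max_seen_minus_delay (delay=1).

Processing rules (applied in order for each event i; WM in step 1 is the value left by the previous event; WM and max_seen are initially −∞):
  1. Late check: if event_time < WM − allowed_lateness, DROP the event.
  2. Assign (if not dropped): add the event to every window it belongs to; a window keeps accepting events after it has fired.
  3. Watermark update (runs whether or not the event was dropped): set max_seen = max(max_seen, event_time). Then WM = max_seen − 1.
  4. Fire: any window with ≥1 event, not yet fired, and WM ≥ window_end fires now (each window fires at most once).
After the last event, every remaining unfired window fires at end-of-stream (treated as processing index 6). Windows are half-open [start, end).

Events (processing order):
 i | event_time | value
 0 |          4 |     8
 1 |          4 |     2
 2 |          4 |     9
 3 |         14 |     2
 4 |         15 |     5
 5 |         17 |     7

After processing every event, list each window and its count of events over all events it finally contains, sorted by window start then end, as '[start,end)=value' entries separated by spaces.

i=0 t=4 v=8: → [4,7); WM=3
i=1 t=4 v=2: → [4,7); WM=3
i=2 t=4 v=9: → [4,7); WM=3
i=3 t=14 v=2: → [14,17); WM=13
i=4 t=15 v=5: → [14,18); WM=14
i=5 t=17 v=7: → [14,20); WM=16

[4,7)=3 [14,20)=3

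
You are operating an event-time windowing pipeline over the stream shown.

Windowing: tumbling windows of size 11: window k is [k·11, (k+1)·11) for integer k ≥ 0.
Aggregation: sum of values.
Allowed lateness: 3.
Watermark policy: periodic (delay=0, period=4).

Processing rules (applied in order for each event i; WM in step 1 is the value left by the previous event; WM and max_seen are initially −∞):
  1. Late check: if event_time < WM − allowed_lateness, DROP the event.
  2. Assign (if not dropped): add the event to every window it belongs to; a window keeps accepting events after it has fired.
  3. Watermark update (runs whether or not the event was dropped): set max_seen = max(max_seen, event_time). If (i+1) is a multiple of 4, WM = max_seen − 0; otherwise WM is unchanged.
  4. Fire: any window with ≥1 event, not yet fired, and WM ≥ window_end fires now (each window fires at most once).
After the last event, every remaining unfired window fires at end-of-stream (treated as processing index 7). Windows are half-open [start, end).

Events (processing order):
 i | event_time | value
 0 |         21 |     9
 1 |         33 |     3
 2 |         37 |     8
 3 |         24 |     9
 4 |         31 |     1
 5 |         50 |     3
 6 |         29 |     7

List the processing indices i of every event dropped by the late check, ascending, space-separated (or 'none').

i=0 t=21 v=9: → [11,22); WM=−∞
i=1 t=33 v=3: → [33,44); WM=−∞
i=2 t=37 v=8: → [33,44); WM=−∞
i=3 t=24 v=9: → [22,33); WM=37; [11,22) fires=9 [22,33) fires=9
i=4 t=31 v=1: DROP (t<37-3); WM=37
i=5 t=50 v=3: → [44,55); WM=37
i=6 t=29 v=7: DROP (t<37-3); WM=37

4 6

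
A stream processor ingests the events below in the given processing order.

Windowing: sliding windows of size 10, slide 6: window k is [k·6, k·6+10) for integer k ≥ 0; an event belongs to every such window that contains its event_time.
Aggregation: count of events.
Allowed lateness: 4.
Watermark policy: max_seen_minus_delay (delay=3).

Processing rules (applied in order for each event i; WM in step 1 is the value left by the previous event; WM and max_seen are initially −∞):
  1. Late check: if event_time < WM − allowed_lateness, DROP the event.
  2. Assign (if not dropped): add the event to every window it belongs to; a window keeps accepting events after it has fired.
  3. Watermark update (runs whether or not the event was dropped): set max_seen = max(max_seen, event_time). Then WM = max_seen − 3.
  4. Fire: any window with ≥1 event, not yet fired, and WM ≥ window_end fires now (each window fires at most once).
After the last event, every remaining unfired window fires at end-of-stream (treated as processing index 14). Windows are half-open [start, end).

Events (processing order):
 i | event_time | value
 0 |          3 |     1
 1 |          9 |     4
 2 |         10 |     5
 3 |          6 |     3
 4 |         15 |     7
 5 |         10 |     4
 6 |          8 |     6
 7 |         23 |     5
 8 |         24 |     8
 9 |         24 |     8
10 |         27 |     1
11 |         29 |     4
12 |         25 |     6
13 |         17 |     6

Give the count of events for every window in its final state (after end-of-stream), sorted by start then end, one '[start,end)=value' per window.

i=0 t=3 v=1: → [0,10); WM=0
i=1 t=9 v=4: → [6,16),[0,10); WM=6
i=2 t=10 v=5: → [6,16); WM=7
i=3 t=6 v=3: → [6,16),[0,10); WM=7
i=4 t=15 v=7: → [12,22),[6,16); WM=12; [0,10) fires=3
i=5 t=10 v=4: → [6,16); WM=12
i=6 t=8 v=6: → [6,16),[0,10); WM=12
i=7 t=23 v=5: → [18,28); WM=20; [6,16) fires=6
i=8 t=24 v=8: → [24,34),[18,28); WM=21
i=9 t=24 v=8: → [24,34),[18,28); WM=21
i=10 t=27 v=1: → [24,34),[18,28); WM=24; [12,22) fires=1
i=11 t=29 v=4: → [24,34); WM=26
i=12 t=25 v=6: → [24,34),[18,28); WM=26
i=13 t=17 v=6: DROP (t<26-4); WM=26

[0,10)=4 [6,16)=6 [12,22)=1 [18,28)=5 [24,34)=5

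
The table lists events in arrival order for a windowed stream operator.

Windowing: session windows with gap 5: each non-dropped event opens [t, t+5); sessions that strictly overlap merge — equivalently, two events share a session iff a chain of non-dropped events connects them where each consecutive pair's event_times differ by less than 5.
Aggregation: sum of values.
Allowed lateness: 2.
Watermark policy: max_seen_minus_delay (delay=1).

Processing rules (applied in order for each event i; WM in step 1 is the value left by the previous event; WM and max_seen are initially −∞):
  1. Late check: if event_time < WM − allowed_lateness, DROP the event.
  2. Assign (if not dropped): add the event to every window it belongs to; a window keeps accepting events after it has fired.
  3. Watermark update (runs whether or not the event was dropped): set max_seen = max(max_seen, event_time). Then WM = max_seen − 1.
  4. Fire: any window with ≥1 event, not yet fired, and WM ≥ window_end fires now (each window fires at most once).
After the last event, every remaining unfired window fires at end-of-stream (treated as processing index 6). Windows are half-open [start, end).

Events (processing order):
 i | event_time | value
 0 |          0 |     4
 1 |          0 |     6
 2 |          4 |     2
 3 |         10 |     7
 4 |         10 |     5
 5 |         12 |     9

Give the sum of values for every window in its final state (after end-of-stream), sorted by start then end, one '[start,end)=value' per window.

i=0 t=0 v=4: → [0,5); WM=-1
i=1 t=0 v=6: → [0,5); WM=-1
i=2 t=4 v=2: → [0,9); WM=3
i=3 t=10 v=7: → [10,15); WM=9
i=4 t=10 v=5: → [10,15); WM=9
i=5 t=12 v=9: → [10,17); WM=11

[0,9)=12 [10,17)=21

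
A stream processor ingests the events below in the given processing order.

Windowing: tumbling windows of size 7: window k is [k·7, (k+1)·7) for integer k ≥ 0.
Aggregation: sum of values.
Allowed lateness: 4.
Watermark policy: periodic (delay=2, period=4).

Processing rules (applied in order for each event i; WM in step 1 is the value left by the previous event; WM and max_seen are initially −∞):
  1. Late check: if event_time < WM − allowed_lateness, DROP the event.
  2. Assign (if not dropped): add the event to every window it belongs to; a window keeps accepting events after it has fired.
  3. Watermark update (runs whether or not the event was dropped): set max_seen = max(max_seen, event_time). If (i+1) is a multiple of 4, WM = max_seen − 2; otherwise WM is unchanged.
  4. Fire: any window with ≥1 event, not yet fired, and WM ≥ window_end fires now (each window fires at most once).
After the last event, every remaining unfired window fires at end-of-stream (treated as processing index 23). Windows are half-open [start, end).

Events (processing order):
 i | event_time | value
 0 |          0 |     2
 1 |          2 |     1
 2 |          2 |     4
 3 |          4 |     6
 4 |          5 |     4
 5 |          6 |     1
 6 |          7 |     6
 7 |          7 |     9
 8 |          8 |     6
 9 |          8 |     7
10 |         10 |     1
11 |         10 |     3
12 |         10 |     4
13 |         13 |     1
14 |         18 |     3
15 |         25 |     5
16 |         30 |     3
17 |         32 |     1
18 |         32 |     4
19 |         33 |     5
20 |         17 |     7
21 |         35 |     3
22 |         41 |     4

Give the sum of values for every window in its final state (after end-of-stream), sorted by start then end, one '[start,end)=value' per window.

i=0 t=0 v=2: → [0,7); WM=−∞
i=1 t=2 v=1: → [0,7); WM=−∞
i=2 t=2 v=4: → [0,7); WM=−∞
i=3 t=4 v=6: → [0,7); WM=2
i=4 t=5 v=4: → [0,7); WM=2
i=5 t=6 v=1: → [0,7); WM=2
i=6 t=7 v=6: → [7,14); WM=2
i=7 t=7 v=9: → [7,14); WM=5
i=8 t=8 v=6: → [7,14); WM=5
i=9 t=8 v=7: → [7,14); WM=5
i=10 t=10 v=1: → [7,14); WM=5
i=11 t=10 v=3: → [7,14); WM=8; [0,7) fires=18
i=12 t=10 v=4: → [7,14); WM=8
i=13 t=13 v=1: → [7,14); WM=8
i=14 t=18 v=3: → [14,21); WM=8
i=15 t=25 v=5: → [21,28); WM=23; [7,14) fires=37 [14,21) fires=3
i=16 t=30 v=3: → [28,35); WM=23
i=17 t=32 v=1: → [28,35); WM=23
i=18 t=32 v=4: → [28,35); WM=23
i=19 t=33 v=5: → [28,35); WM=31; [21,28) fires=5
i=20 t=17 v=7: DROP (t<31-4); WM=31
i=21 t=35 v=3: → [35,42); WM=31
i=22 t=41 v=4: → [35,42); WM=31

[0,7)=18 [7,14)=37 [14,21)=3 [21,28)=5 [28,35)=13 [35,42)=7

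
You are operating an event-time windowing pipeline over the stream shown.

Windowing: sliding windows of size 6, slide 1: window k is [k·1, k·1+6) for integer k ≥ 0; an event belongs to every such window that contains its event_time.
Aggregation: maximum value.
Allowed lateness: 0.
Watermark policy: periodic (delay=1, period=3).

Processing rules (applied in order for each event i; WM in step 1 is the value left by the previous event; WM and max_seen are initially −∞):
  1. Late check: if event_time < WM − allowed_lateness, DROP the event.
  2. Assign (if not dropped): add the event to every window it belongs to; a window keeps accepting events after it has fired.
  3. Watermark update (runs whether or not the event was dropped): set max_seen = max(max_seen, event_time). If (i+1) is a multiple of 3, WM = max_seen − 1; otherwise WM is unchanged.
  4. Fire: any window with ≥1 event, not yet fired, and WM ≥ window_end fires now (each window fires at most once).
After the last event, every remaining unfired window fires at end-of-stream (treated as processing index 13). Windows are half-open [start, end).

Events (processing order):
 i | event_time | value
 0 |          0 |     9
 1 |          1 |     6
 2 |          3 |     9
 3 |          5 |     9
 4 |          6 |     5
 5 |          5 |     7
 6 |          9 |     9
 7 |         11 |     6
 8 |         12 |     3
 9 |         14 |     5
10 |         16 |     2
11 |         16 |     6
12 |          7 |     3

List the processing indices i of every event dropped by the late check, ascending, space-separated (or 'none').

i=0 t=0 v=9: → [0,6); WM=−∞
i=1 t=1 v=6: → [1,7),[0,6); WM=−∞
i=2 t=3 v=9: → [3,9),[2,8),[1,7),[0,6); WM=2
i=3 t=5 v=9: → [5,11),[4,10),[3,9),[2,8),[1,7),[0,6); WM=2
i=4 t=6 v=5: → [6,12),[5,11),[4,10),[3,9),[2,8),[1,7); WM=2
i=5 t=5 v=7: → [5,11),[4,10),[3,9),[2,8),[1,7),[0,6); WM=5
i=6 t=9 v=9: → [9,15),[8,14),[7,13),[6,12),[5,11),[4,10); WM=5
i=7 t=11 v=6: → [11,17),[10,16),[9,15),[8,14),[7,13),[6,12); WM=5
i=8 t=12 v=3: → [12,18),[11,17),[10,16),[9,15),[8,14),[7,13); WM=11; [0,6) fires=9 [1,7) fires=9 [2,8) fires=9 [3,9) fires=9 [4,10) fires=9 [5,11) fires=9
i=9 t=14 v=5: → [14,20),[13,19),[12,18),[11,17),[10,16),[9,15); WM=11
i=10 t=16 v=2: → [16,22),[15,21),[14,20),[13,19),[12,18),[11,17); WM=11
i=11 t=16 v=6: → [16,22),[15,21),[14,20),[13,19),[12,18),[11,17); WM=15; [6,12) fires=9 [7,13) fires=9 [8,14) fires=9 [9,15) fires=9
i=12 t=7 v=3: DROP (t<15-0); WM=15

12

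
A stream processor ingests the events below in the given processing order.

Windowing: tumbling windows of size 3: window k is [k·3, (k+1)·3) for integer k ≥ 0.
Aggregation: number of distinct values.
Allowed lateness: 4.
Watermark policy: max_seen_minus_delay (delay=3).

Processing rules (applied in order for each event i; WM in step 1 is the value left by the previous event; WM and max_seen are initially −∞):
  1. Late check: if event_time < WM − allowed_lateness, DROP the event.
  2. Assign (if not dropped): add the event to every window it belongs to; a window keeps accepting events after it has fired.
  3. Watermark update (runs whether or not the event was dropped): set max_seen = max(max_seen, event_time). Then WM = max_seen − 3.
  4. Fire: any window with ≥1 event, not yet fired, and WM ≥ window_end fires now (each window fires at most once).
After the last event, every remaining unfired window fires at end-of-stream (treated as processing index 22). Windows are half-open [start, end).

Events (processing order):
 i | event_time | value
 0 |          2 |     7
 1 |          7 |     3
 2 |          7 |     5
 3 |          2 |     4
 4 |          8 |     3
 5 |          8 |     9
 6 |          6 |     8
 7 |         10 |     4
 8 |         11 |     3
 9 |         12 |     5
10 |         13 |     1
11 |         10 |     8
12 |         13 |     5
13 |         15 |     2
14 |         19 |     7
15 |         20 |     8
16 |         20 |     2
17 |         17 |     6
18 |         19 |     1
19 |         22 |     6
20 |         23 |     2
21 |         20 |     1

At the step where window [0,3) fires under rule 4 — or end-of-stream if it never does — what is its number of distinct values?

1

i=0 t=2 v=7: → [0,3); WM=-1
i=1 t=7 v=3: → [6,9); WM=4; [0,3) fires=1
i=2 t=7 v=5: → [6,9); WM=4
i=3 t=2 v=4: → [0,3); WM=4
i=4 t=8 v=3: → [6,9); WM=5
i=5 t=8 v=9: → [6,9); WM=5
i=6 t=6 v=8: → [6,9); WM=5
i=7 t=10 v=4: → [9,12); WM=7
i=8 t=11 v=3: → [9,12); WM=8
i=9 t=12 v=5: → [12,15); WM=9; [6,9) fires=4
i=10 t=13 v=1: → [12,15); WM=10
i=11 t=10 v=8: → [9,12); WM=10
i=12 t=13 v=5: → [12,15); WM=10
i=13 t=15 v=2: → [15,18); WM=12; [9,12) fires=3
i=14 t=19 v=7: → [18,21); WM=16; [12,15) fires=2
i=15 t=20 v=8: → [18,21); WM=17
i=16 t=20 v=2: → [18,21); WM=17
i=17 t=17 v=6: → [15,18); WM=17
i=18 t=19 v=1: → [18,21); WM=17
i=19 t=22 v=6: → [21,24); WM=19; [15,18) fires=2
i=20 t=23 v=2: → [21,24); WM=20
i=21 t=20 v=1: → [18,21); WM=20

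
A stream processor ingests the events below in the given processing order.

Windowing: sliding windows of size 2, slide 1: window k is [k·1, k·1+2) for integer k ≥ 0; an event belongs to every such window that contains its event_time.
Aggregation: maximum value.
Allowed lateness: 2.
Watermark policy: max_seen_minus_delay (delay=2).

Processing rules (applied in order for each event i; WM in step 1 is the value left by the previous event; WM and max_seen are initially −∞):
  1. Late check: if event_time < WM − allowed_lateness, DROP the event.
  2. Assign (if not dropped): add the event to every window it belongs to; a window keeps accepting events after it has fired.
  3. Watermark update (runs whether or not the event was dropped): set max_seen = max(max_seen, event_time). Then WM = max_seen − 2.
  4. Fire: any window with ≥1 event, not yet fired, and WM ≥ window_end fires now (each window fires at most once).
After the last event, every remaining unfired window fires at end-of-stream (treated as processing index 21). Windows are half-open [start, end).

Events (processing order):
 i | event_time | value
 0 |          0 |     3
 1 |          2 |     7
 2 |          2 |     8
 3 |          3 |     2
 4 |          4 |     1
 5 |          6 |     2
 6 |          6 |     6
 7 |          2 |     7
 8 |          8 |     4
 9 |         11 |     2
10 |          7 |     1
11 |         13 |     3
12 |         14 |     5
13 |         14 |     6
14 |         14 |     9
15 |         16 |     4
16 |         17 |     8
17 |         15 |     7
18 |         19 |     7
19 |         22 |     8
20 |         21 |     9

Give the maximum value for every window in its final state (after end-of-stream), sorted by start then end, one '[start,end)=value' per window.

i=0 t=0 v=3: → [0,2); WM=-2
i=1 t=2 v=7: → [2,4),[1,3); WM=0
i=2 t=2 v=8: → [2,4),[1,3); WM=0
i=3 t=3 v=2: → [3,5),[2,4); WM=1
i=4 t=4 v=1: → [4,6),[3,5); WM=2; [0,2) fires=3
i=5 t=6 v=2: → [6,8),[5,7); WM=4; [1,3) fires=8 [2,4) fires=8
i=6 t=6 v=6: → [6,8),[5,7); WM=4
i=7 t=2 v=7: → [2,4),[1,3); WM=4
i=8 t=8 v=4: → [8,10),[7,9); WM=6; [3,5) fires=2 [4,6) fires=1
i=9 t=11 v=2: → [11,13),[10,12); WM=9; [5,7) fires=6 [6,8) fires=6 [7,9) fires=4
i=10 t=7 v=1: → [7,9),[6,8); WM=9
i=11 t=13 v=3: → [13,15),[12,14); WM=11; [8,10) fires=4
i=12 t=14 v=5: → [14,16),[13,15); WM=12; [10,12) fires=2
i=13 t=14 v=6: → [14,16),[13,15); WM=12
i=14 t=14 v=9: → [14,16),[13,15); WM=12
i=15 t=16 v=4: → [16,18),[15,17); WM=14; [11,13) fires=2 [12,14) fires=3
i=16 t=17 v=8: → [17,19),[16,18); WM=15; [13,15) fires=9
i=17 t=15 v=7: → [15,17),[14,16); WM=15
i=18 t=19 v=7: → [19,21),[18,20); WM=17; [14,16) fires=9 [15,17) fires=7
i=19 t=22 v=8: → [22,24),[21,23); WM=20; [16,18) fires=8 [17,19) fires=8 [18,20) fires=7
i=20 t=21 v=9: → [21,23),[20,22); WM=20

[0,2)=3 [1,3)=8 [2,4)=8 [3,5)=2 [4,6)=1 [5,7)=6 [6,8)=6 [7,9)=4 [8,10)=4 [10,12)=2 [11,13)=2 [12,14)=3 [13,15)=9 [14,16)=9 [15,17)=7 [16,18)=8 [17,19)=8 [18,20)=7 [19,21)=7 [20,22)=9 [21,23)=9 [22,24)=8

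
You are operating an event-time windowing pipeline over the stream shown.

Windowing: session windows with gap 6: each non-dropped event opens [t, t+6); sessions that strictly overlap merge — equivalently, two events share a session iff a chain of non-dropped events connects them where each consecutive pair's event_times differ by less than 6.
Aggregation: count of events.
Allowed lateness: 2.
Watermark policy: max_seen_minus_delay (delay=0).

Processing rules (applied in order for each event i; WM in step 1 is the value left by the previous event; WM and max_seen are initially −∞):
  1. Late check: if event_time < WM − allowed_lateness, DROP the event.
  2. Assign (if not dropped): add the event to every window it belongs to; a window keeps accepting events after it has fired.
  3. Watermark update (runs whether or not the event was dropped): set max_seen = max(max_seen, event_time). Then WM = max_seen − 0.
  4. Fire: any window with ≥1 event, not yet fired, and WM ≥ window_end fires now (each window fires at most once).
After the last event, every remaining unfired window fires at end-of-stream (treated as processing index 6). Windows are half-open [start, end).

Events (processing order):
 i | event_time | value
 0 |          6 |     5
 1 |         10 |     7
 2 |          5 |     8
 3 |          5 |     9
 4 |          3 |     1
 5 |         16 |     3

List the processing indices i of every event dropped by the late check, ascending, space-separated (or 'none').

i=0 t=6 v=5: → [6,12); WM=6
i=1 t=10 v=7: → [6,16); WM=10
i=2 t=5 v=8: DROP (t<10-2); WM=10
i=3 t=5 v=9: DROP (t<10-2); WM=10
i=4 t=3 v=1: DROP (t<10-2); WM=10
i=5 t=16 v=3: → [16,22); WM=16

2 3 4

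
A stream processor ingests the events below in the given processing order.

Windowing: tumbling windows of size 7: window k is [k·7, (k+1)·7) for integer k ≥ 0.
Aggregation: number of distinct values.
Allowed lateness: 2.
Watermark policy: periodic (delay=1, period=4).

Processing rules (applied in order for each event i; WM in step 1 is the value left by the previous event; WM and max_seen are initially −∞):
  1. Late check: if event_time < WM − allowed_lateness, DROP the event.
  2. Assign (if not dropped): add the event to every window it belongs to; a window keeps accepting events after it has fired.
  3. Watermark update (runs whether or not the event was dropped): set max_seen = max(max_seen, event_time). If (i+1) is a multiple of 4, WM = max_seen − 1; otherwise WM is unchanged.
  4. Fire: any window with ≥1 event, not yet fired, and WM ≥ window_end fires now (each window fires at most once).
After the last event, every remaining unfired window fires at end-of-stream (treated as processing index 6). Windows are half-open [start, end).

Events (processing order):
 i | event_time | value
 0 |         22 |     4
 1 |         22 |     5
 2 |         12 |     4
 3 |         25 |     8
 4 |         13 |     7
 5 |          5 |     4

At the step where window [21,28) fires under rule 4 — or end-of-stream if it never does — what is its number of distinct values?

3

i=0 t=22 v=4: → [21,28); WM=−∞
i=1 t=22 v=5: → [21,28); WM=−∞
i=2 t=12 v=4: → [7,14); WM=−∞
i=3 t=25 v=8: → [21,28); WM=24; [7,14) fires=1
i=4 t=13 v=7: DROP (t<24-2); WM=24
i=5 t=5 v=4: DROP (t<24-2); WM=24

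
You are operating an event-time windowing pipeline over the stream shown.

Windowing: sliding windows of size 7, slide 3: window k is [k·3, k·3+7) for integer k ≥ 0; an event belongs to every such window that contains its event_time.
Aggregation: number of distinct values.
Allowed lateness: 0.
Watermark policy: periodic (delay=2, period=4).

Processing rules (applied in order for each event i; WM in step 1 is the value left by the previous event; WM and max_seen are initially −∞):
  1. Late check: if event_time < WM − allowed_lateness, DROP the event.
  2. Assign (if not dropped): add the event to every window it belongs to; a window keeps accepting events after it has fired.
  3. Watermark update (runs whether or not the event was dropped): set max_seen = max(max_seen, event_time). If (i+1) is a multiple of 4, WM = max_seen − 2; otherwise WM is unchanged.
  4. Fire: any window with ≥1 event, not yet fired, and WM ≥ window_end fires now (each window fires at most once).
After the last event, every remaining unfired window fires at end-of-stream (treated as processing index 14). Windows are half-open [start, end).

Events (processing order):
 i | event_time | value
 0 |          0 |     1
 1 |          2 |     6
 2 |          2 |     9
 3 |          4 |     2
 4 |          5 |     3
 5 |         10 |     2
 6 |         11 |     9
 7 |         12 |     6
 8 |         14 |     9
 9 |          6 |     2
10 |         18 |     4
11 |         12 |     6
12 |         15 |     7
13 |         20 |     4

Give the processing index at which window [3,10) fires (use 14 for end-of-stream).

7

i=0 t=0 v=1: → [0,7); WM=−∞
i=1 t=2 v=6: → [0,7); WM=−∞
i=2 t=2 v=9: → [0,7); WM=−∞
i=3 t=4 v=2: → [3,10),[0,7); WM=2
i=4 t=5 v=3: → [3,10),[0,7); WM=2
i=5 t=10 v=2: → [9,16),[6,13); WM=2
i=6 t=11 v=9: → [9,16),[6,13); WM=2
i=7 t=12 v=6: → [12,19),[9,16),[6,13); WM=10; [0,7) fires=5 [3,10) fires=2
i=8 t=14 v=9: → [12,19),[9,16); WM=10
i=9 t=6 v=2: DROP (t<10-0); WM=10
i=10 t=18 v=4: → [18,25),[15,22),[12,19); WM=10
i=11 t=12 v=6: → [12,19),[9,16),[6,13); WM=16; [6,13) fires=3 [9,16) fires=3
i=12 t=15 v=7: DROP (t<16-0); WM=16
i=13 t=20 v=4: → [18,25),[15,22); WM=16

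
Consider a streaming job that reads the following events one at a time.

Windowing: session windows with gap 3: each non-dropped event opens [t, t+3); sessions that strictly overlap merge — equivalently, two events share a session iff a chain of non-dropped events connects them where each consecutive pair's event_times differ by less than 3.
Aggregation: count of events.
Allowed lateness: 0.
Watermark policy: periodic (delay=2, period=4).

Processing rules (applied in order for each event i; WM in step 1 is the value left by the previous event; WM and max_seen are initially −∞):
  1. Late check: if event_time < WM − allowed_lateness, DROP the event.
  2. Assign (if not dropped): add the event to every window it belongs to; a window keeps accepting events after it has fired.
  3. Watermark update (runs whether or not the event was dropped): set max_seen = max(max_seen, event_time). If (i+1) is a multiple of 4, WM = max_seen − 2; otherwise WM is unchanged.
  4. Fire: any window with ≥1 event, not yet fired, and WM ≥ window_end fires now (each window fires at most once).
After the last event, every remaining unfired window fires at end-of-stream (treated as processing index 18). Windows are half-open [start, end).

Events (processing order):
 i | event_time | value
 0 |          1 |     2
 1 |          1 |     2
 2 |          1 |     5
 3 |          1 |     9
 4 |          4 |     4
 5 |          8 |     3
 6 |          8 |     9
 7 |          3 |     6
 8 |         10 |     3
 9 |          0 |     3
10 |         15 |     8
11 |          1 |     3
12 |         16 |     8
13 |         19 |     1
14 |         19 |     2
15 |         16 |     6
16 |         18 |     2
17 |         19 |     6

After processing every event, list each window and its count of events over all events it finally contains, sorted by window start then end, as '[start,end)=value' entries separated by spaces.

[1,7)=6 [8,13)=3 [15,22)=7

i=0 t=1 v=2: → [1,4); WM=−∞
i=1 t=1 v=2: → [1,4); WM=−∞
i=2 t=1 v=5: → [1,4); WM=−∞
i=3 t=1 v=9: → [1,4); WM=-1
i=4 t=4 v=4: → [4,7); WM=-1
i=5 t=8 v=3: → [8,11); WM=-1
i=6 t=8 v=9: → [8,11); WM=-1
i=7 t=3 v=6: → [1,7); WM=6
i=8 t=10 v=3: → [8,13); WM=6
i=9 t=0 v=3: DROP (t<6-0); WM=6
i=10 t=15 v=8: → [15,18); WM=6
i=11 t=1 v=3: DROP (t<6-0); WM=13
i=12 t=16 v=8: → [15,19); WM=13
i=13 t=19 v=1: → [19,22); WM=13
i=14 t=19 v=2: → [19,22); WM=13
i=15 t=16 v=6: → [15,19); WM=17
i=16 t=18 v=2: → [15,22); WM=17
i=17 t=19 v=6: → [15,22); WM=17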